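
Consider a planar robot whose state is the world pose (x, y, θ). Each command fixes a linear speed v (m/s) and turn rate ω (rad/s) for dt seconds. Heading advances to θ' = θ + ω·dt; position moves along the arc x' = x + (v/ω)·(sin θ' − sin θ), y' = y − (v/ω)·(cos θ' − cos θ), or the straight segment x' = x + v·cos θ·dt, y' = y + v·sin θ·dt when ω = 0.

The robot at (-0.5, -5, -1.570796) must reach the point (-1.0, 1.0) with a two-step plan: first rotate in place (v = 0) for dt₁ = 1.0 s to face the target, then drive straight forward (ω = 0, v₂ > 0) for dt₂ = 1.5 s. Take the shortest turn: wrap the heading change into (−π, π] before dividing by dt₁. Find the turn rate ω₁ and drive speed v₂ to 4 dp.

ω₁ = -3.0585, v₂ = 4.0139

heading to target = atan2(1−-5, -1−-0.5) = 1.6539
Δθ = wrap(1.6539 − -1.5708) = -3.0585; ω₁ = Δθ/dt₁ = -3.0585
distance = √((-1−-0.5)² + (1−-5)²) = 6.0208; v₂ = distance/dt₂ = 4.0139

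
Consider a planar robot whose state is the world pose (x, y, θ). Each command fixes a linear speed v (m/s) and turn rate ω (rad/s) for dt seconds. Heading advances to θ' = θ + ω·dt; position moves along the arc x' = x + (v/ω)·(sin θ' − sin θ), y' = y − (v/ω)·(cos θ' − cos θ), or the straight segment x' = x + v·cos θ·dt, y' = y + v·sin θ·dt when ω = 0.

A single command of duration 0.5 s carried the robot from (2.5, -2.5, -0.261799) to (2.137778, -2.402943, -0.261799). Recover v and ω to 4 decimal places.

Δθ = -0.261799 − -0.261799 = 0.000000
ω = Δθ/dt = 0.000000/0.5 = 0.0000
ω = 0 → v = (Δx·cos θ + Δy·sin θ)/dt = -0.7500

v = -0.7500, ω = 0.0000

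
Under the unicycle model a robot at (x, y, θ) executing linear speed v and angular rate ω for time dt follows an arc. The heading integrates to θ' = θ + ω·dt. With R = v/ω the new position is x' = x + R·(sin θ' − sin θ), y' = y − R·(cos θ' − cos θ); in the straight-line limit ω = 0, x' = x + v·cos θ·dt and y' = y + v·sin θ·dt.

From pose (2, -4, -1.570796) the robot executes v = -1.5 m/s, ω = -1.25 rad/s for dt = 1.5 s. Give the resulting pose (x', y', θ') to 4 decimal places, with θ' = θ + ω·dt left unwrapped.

(3.5594, -2.8551, -3.4458)

θ' = -1.5708 + -1.25·1.5 = -3.4458
R = v/ω = -1.5/-1.25 = 1.2000
x' = 2 + 1.2000·(sin -3.4458 − sin -1.5708) = 3.5594
y' = -4 − 1.2000·(cos -3.4458 − cos -1.5708) = -2.8551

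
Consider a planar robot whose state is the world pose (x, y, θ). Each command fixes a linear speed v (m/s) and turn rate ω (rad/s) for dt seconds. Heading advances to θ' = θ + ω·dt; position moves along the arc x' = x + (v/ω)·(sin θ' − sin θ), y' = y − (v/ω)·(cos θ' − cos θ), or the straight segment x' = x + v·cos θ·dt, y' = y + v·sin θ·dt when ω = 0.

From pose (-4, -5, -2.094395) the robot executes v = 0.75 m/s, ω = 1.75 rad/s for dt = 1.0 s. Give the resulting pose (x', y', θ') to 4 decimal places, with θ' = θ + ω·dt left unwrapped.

θ' = -2.0944 + 1.75·1.0 = -0.3444
R = v/ω = 0.75/1.75 = 0.4286
x' = -4 + 0.4286·(sin -0.3444 − sin -2.0944) = -3.7735
y' = -5 − 0.4286·(cos -0.3444 − cos -2.0944) = -5.6177

(-3.7735, -5.6177, -0.3444)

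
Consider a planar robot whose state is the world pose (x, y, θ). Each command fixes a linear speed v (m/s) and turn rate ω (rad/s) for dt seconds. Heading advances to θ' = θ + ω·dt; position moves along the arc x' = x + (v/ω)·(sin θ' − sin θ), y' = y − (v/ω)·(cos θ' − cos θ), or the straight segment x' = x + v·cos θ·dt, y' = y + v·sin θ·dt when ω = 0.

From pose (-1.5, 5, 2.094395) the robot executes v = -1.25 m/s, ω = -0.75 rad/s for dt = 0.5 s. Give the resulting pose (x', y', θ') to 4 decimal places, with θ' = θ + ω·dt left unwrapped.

θ' = 2.0944 + -0.75·0.5 = 1.7194
R = v/ω = -1.25/-0.75 = 1.6667
x' = -1.5 + 1.6667·(sin 1.7194 − sin 2.0944) = -1.2951
y' = 5 − 1.6667·(cos 1.7194 − cos 2.0944) = 4.4134

(-1.2951, 4.4134, 1.7194)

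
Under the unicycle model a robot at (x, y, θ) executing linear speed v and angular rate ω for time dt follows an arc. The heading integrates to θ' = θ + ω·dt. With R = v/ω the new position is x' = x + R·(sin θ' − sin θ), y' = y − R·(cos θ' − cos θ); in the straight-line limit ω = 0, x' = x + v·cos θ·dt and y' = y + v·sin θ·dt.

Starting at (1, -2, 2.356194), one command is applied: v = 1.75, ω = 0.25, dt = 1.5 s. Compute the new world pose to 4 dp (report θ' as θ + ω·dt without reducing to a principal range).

(-1.1569, -0.5310, 2.7312)

θ' = 2.3562 + 0.25·1.5 = 2.7312
R = v/ω = 1.75/0.25 = 7.0000
x' = 1 + 7.0000·(sin 2.7312 − sin 2.3562) = -1.1569
y' = -2 − 7.0000·(cos 2.7312 − cos 2.3562) = -0.5310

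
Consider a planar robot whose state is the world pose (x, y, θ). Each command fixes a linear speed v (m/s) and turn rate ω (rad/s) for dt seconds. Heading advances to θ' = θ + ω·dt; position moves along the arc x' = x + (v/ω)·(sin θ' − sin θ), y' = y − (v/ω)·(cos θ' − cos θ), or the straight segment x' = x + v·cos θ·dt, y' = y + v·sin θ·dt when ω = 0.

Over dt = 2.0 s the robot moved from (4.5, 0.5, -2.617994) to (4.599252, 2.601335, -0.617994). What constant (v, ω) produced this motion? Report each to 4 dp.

Δθ = -0.617994 − -2.617994 = 2.000000
ω = Δθ/dt = 2.000000/2.0 = 1.0000
R = −Δy/(cos θ' − cos θ) = -1.2500
v = R·ω = -1.2500·1.0000 = -1.2500

v = -1.2500, ω = 1.0000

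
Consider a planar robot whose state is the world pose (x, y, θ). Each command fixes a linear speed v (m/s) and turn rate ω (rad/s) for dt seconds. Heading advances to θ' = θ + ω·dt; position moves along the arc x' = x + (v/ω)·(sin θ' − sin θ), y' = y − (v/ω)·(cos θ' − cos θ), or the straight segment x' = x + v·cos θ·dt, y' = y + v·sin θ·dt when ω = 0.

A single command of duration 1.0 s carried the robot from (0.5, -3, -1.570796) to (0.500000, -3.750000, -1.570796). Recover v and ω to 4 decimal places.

Δθ = -1.570796 − -1.570796 = 0.000000
ω = Δθ/dt = 0.000000/1.0 = 0.0000
ω = 0 → v = (Δx·cos θ + Δy·sin θ)/dt = 0.7500

v = 0.7500, ω = 0.0000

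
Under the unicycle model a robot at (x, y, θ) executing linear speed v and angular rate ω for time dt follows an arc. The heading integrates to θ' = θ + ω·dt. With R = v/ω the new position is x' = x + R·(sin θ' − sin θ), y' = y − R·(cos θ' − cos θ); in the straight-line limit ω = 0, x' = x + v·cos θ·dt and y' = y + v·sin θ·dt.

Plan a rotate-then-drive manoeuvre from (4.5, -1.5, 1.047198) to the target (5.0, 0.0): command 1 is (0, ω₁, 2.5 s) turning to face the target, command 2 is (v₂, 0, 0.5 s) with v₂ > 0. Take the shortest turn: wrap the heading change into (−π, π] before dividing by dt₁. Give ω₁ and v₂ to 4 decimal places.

heading to target = atan2(0−-1.5, 5−4.5) = 1.2490
Δθ = wrap(1.2490 − 1.0472) = 0.2018; ω₁ = Δθ/dt₁ = 0.0807
distance = √((5−4.5)² + (0−-1.5)²) = 1.5811; v₂ = distance/dt₂ = 3.1623

ω₁ = 0.0807, v₂ = 3.1623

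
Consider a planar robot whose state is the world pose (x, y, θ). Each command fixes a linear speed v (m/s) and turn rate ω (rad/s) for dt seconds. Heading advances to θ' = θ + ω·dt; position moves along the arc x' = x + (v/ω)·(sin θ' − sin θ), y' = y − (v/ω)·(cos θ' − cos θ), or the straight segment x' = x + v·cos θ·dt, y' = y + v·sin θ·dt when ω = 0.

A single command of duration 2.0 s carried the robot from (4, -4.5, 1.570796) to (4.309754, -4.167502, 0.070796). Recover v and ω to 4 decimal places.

Δθ = 0.070796 − 1.570796 = -1.500000
ω = Δθ/dt = -1.500000/2.0 = -0.7500
R = −Δy/(cos θ' − cos θ) = -0.3333
v = R·ω = -0.3333·-0.7500 = 0.2500

v = 0.2500, ω = -0.7500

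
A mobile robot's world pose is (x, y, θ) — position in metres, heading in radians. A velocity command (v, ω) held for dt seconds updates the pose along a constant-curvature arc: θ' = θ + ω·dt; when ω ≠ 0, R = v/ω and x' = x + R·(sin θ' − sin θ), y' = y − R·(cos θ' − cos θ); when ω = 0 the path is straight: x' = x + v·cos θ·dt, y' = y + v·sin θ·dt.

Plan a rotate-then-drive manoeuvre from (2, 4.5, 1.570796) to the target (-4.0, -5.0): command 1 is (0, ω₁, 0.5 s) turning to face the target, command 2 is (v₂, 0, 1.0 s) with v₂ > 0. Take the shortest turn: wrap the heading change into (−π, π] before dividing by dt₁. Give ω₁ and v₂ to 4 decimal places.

ω₁ = 5.1566, v₂ = 11.2361

heading to target = atan2(-5−4.5, -4−2) = -2.1341
Δθ = wrap(-2.1341 − 1.5708) = 2.5783; ω₁ = Δθ/dt₁ = 5.1566
distance = √((-4−2)² + (-5−4.5)²) = 11.2361; v₂ = distance/dt₂ = 11.2361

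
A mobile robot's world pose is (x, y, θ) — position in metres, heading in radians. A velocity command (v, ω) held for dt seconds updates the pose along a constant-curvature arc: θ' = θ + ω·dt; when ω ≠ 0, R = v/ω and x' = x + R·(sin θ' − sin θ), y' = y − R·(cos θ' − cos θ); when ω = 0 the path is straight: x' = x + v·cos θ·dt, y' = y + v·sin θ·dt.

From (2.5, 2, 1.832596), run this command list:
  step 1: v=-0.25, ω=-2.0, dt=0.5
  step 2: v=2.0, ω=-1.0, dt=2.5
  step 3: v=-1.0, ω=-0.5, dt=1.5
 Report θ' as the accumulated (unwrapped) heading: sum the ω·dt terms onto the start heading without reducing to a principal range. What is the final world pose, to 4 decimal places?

(6.6074, 1.6499, -2.4174)

step 1: θ'=0.8326 (R=0.1250) → pose (2.4717, 1.8835, 0.8326)
step 2: θ'=-1.6674 (R=-2.0000) → pose (5.9418, 0.3447, -1.6674)
step 3: θ'=-2.4174 (R=2.0000) → pose (6.6074, 1.6499, -2.4174)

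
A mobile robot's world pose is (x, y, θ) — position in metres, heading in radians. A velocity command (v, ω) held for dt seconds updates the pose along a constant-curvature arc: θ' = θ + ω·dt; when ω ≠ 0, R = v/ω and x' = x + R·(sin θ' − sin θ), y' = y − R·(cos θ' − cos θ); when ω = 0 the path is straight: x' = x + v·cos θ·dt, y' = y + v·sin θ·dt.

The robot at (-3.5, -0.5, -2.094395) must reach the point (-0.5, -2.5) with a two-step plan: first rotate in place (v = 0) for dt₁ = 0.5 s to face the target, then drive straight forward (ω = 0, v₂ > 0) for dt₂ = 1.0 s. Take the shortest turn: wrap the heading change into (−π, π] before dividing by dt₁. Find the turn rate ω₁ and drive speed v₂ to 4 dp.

heading to target = atan2(-2.5−-0.5, -0.5−-3.5) = -0.5880
Δθ = wrap(-0.5880 − -2.0944) = 1.5064; ω₁ = Δθ/dt₁ = 3.0128
distance = √((-0.5−-3.5)² + (-2.5−-0.5)²) = 3.6056; v₂ = distance/dt₂ = 3.6056

ω₁ = 3.0128, v₂ = 3.6056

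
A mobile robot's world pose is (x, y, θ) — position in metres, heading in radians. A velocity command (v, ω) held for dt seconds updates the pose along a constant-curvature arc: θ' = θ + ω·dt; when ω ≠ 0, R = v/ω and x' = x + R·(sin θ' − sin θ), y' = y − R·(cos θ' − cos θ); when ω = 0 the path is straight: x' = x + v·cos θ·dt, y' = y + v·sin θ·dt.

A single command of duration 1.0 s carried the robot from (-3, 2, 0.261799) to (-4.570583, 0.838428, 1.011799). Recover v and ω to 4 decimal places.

v = -2.0000, ω = 0.7500

Δθ = 1.011799 − 0.261799 = 0.750000
ω = Δθ/dt = 0.750000/1.0 = 0.7500
R = Δx/(sin θ' − sin θ) = -2.6667
v = R·ω = -2.6667·0.7500 = -2.0000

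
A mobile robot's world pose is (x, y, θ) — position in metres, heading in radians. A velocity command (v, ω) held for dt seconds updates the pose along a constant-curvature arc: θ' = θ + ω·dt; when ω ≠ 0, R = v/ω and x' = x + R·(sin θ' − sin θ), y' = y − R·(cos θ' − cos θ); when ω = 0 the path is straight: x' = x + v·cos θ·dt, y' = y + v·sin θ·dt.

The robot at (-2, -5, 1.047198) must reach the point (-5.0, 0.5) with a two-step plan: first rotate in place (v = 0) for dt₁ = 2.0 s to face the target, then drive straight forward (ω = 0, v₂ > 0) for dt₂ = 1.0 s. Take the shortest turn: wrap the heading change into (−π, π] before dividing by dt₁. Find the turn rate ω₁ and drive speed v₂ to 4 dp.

heading to target = atan2(0.5−-5, -5−-2) = 2.0701
Δθ = wrap(2.0701 − 1.0472) = 1.0229; ω₁ = Δθ/dt₁ = 0.5115
distance = √((-5−-2)² + (0.5−-5)²) = 6.2650; v₂ = distance/dt₂ = 6.2650

ω₁ = 0.5115, v₂ = 6.2650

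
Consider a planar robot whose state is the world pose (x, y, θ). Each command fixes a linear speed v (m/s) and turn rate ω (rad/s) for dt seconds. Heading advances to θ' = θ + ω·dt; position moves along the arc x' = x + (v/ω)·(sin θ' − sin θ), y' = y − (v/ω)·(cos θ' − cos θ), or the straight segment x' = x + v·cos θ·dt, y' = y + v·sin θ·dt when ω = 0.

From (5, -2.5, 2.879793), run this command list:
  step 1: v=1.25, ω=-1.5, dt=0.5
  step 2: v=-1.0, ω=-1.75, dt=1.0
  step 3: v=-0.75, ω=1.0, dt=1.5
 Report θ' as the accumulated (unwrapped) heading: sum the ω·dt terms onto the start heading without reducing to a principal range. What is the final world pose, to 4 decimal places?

step 1: θ'=2.1298 (R=-0.8333) → pose (4.5092, -2.1370, 2.1298)
step 2: θ'=0.3798 (R=0.5714) → pose (4.2366, -2.9708, 0.3798)
step 3: θ'=1.8798 (R=-0.7500) → pose (3.8002, -3.8954, 1.8798)

(3.8002, -3.8954, 1.8798)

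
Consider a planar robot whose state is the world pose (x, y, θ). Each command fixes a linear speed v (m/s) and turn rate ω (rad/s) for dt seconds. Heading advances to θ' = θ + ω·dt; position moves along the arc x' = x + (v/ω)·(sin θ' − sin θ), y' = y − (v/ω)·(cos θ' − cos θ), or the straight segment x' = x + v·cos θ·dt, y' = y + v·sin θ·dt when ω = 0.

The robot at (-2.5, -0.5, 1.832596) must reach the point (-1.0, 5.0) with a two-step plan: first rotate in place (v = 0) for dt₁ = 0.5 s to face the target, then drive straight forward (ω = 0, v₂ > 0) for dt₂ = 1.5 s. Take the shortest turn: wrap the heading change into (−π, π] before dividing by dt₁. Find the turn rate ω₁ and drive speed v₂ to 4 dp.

heading to target = atan2(5−-0.5, -1−-2.5) = 1.3045
Δθ = wrap(1.3045 − 1.8326) = -0.5281; ω₁ = Δθ/dt₁ = -1.0561
distance = √((-1−-2.5)² + (5−-0.5)²) = 5.7009; v₂ = distance/dt₂ = 3.8006

ω₁ = -1.0561, v₂ = 3.8006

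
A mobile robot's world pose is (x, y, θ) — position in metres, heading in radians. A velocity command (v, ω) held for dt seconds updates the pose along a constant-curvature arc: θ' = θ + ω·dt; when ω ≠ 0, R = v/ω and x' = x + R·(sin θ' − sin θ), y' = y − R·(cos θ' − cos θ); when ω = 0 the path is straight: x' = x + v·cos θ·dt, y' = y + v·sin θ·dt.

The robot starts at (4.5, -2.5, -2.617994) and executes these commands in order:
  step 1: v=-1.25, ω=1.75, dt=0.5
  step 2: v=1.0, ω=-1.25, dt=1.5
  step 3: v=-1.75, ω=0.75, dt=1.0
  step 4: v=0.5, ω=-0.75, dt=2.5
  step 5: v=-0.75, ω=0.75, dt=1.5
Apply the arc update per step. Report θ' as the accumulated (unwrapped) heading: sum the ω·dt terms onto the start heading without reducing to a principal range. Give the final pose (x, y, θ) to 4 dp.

step 1: θ'=-1.7430 (R=-0.7143) → pose (4.8466, -2.0038, -1.7430)
step 2: θ'=-3.6180 (R=-0.8000) → pose (3.6915, -2.5776, -3.6180)
step 3: θ'=-2.8680 (R=-2.3333) → pose (5.3920, -2.7507, -2.8680)
step 4: θ'=-4.7430 (R=-0.6667) → pose (4.5455, -2.0884, -4.7430)
step 5: θ'=-3.6180 (R=-1.0000) → pose (5.0865, -3.0077, -3.6180)

(5.0865, -3.0077, -3.6180)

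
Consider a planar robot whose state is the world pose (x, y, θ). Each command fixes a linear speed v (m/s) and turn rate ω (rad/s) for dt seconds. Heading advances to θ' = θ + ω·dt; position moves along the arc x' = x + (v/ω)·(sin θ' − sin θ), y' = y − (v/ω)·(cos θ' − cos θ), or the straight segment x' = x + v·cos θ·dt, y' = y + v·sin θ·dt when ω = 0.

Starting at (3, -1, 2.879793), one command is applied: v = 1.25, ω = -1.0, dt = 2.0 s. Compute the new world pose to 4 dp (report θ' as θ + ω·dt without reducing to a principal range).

(2.3603, 1.0040, 0.8798)

θ' = 2.8798 + -1.0·2.0 = 0.8798
R = v/ω = 1.25/-1.0 = -1.2500
x' = 3 + -1.2500·(sin 0.8798 − sin 2.8798) = 2.3603
y' = -1 − -1.2500·(cos 0.8798 − cos 2.8798) = 1.0040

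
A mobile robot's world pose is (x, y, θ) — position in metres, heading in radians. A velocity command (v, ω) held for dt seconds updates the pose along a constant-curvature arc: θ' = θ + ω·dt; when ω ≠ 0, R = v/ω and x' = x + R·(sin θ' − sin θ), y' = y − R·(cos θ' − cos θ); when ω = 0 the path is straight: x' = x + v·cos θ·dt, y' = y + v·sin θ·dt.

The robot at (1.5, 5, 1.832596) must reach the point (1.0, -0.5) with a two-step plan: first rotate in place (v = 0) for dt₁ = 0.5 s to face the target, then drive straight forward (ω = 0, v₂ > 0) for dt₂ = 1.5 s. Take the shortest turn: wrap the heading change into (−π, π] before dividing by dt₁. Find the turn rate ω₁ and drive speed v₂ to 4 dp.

heading to target = atan2(-0.5−5, 1−1.5) = -1.6615
Δθ = wrap(-1.6615 − 1.8326) = 2.7891; ω₁ = Δθ/dt₁ = 5.5783
distance = √((1−1.5)² + (-0.5−5)²) = 5.5227; v₂ = distance/dt₂ = 3.6818

ω₁ = 5.5783, v₂ = 3.6818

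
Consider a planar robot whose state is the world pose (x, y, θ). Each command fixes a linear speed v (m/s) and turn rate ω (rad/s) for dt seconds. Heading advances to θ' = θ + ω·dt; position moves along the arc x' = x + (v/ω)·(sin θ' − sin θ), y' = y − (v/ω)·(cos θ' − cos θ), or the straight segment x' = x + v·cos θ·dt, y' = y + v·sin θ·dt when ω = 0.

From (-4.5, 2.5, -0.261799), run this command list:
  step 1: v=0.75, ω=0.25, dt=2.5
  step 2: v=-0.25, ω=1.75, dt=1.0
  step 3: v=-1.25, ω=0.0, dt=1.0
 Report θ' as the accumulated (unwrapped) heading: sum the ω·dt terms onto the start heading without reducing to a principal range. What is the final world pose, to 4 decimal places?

(-2.0841, 1.3156, 2.1132)

step 1: θ'=0.3632 (R=3.0000) → pose (-2.6577, 2.5935, 0.3632)
step 2: θ'=2.1132 (R=-0.1429) → pose (-2.7293, 2.3862, 2.1132)
step 3: θ'=2.1132 (straight) → pose (-2.0841, 1.3156, 2.1132)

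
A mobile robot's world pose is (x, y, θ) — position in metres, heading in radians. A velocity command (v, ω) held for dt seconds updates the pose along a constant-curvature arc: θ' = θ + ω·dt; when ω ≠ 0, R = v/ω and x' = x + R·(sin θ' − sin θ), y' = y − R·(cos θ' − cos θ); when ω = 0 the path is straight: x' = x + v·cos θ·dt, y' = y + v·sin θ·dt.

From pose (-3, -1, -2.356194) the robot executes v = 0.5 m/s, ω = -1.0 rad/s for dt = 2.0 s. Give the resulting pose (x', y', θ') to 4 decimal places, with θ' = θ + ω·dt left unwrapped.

(-3.8222, -0.8208, -4.3562)

θ' = -2.3562 + -1.0·2.0 = -4.3562
R = v/ω = 0.5/-1.0 = -0.5000
x' = -3 + -0.5000·(sin -4.3562 − sin -2.3562) = -3.8222
y' = -1 − -0.5000·(cos -4.3562 − cos -2.3562) = -0.8208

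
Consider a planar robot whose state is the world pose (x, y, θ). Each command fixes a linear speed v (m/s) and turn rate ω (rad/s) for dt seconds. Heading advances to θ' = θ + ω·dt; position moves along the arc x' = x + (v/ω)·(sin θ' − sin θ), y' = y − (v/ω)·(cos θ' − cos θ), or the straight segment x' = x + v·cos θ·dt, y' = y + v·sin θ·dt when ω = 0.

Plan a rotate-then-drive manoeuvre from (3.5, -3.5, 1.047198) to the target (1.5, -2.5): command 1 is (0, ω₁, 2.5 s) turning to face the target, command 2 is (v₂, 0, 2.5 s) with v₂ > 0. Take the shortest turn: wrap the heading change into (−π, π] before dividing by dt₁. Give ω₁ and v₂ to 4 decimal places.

ω₁ = 0.6523, v₂ = 0.8944

heading to target = atan2(-2.5−-3.5, 1.5−3.5) = 2.6779
Δθ = wrap(2.6779 − 1.0472) = 1.6307; ω₁ = Δθ/dt₁ = 0.6523
distance = √((1.5−3.5)² + (-2.5−-3.5)²) = 2.2361; v₂ = distance/dt₂ = 0.8944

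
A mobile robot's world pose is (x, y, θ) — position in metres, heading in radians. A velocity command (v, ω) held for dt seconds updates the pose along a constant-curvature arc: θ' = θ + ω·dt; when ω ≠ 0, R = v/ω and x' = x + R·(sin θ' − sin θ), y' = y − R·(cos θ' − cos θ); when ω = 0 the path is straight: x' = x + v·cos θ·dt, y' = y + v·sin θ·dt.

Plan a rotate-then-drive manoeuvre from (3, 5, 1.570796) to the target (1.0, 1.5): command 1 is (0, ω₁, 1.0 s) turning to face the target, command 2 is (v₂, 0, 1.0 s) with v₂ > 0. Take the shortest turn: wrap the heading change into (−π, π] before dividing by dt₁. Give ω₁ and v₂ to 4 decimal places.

heading to target = atan2(1.5−5, 1−3) = -2.0899
Δθ = wrap(-2.0899 − 1.5708) = 2.6224; ω₁ = Δθ/dt₁ = 2.6224
distance = √((1−3)² + (1.5−5)²) = 4.0311; v₂ = distance/dt₂ = 4.0311

ω₁ = 2.6224, v₂ = 4.0311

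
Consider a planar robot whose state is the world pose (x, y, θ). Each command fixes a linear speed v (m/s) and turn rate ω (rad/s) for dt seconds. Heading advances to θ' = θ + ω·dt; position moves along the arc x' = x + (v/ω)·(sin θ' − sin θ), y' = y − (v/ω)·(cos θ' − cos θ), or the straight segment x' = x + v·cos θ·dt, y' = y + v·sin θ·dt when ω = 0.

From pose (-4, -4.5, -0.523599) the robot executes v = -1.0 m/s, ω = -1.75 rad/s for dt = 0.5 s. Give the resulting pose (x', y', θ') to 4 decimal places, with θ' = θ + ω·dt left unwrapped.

(-4.2773, -4.1030, -1.3986)

θ' = -0.5236 + -1.75·0.5 = -1.3986
R = v/ω = -1.0/-1.75 = 0.5714
x' = -4 + 0.5714·(sin -1.3986 − sin -0.5236) = -4.2773
y' = -4.5 − 0.5714·(cos -1.3986 − cos -0.5236) = -4.1030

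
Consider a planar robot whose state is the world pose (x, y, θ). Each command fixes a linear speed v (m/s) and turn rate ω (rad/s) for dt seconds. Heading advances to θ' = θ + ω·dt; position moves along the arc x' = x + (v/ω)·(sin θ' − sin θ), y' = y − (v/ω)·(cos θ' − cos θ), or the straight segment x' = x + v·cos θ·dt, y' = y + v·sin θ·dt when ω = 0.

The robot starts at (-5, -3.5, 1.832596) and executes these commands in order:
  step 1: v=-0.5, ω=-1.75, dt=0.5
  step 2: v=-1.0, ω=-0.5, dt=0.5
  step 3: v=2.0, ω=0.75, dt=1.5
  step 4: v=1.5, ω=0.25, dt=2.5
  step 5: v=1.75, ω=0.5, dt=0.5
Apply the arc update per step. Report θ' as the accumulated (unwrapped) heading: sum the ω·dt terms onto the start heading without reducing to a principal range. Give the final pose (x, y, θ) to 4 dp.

step 1: θ'=0.9576 (R=0.2857) → pose (-5.0423, -3.7384, 0.9576)
step 2: θ'=0.7076 (R=2.0000) → pose (-5.3779, -4.1073, 0.7076)
step 3: θ'=1.8326 (R=2.6667) → pose (-4.5355, -1.3906, 1.8326)
step 4: θ'=2.4576 (R=6.0000) → pose (-6.5397, 1.7068, 2.4576)
step 5: θ'=2.7076 (R=3.5000) → pose (-7.2795, 2.1696, 2.7076)

(-7.2795, 2.1696, 2.7076)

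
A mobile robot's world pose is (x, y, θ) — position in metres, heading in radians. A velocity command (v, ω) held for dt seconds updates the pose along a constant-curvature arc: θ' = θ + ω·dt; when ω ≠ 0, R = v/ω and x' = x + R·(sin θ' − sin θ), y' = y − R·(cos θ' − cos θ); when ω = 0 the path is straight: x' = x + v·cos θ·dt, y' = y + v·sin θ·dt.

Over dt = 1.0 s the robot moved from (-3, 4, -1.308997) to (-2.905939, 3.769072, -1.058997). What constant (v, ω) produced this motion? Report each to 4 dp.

Δθ = -1.058997 − -1.308997 = 0.250000
ω = Δθ/dt = 0.250000/1.0 = 0.2500
R = −Δy/(cos θ' − cos θ) = 1.0000
v = R·ω = 1.0000·0.2500 = 0.2500

v = 0.2500, ω = 0.2500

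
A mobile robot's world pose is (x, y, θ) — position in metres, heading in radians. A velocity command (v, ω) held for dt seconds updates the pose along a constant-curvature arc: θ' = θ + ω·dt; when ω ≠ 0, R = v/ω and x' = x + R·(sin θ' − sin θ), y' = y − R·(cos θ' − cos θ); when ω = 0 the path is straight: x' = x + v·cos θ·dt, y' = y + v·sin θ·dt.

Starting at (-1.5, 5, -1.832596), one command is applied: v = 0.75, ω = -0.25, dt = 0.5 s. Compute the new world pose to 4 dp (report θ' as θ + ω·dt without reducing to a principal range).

θ' = -1.8326 + -0.25·0.5 = -1.9576
R = v/ω = 0.75/-0.25 = -3.0000
x' = -1.5 + -3.0000·(sin -1.9576 − sin -1.8326) = -1.6194
y' = 5 − -3.0000·(cos -1.9576 − cos -1.8326) = 4.6448

(-1.6194, 4.6448, -1.9576)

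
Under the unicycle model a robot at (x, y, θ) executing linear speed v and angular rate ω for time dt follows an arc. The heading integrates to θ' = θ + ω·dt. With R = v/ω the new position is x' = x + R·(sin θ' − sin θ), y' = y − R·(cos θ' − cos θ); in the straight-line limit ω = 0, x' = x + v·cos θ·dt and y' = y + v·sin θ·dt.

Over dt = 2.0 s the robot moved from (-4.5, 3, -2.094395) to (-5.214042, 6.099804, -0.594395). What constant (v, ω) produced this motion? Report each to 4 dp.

v = -1.7500, ω = 0.7500

Δθ = -0.594395 − -2.094395 = 1.500000
ω = Δθ/dt = 1.500000/2.0 = 0.7500
R = −Δy/(cos θ' − cos θ) = -2.3333
v = R·ω = -2.3333·0.7500 = -1.7500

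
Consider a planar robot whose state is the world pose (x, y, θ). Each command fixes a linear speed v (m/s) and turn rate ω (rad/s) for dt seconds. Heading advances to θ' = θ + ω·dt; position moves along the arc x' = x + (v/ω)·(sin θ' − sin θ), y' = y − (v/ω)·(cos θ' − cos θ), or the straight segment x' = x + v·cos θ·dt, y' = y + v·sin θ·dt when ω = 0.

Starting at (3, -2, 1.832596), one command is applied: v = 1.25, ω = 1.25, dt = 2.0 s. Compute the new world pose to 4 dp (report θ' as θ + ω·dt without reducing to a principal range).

θ' = 1.8326 + 1.25·2.0 = 4.3326
R = v/ω = 1.25/1.25 = 1.0000
x' = 3 + 1.0000·(sin 4.3326 − sin 1.8326) = 1.1053
y' = -2 − 1.0000·(cos 4.3326 − cos 1.8326) = -1.8881

(1.1053, -1.8881, 4.3326)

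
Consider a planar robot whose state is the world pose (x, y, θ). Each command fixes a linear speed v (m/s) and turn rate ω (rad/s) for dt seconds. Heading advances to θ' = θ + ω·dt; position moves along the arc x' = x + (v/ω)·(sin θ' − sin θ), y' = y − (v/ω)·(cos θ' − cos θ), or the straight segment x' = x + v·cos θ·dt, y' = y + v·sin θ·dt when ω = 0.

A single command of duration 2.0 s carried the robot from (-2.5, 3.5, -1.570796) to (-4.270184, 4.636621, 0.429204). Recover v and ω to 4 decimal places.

Δθ = 0.429204 − -1.570796 = 2.000000
ω = Δθ/dt = 2.000000/2.0 = 1.0000
R = Δx/(sin θ' − sin θ) = -1.2500
v = R·ω = -1.2500·1.0000 = -1.2500

v = -1.2500, ω = 1.0000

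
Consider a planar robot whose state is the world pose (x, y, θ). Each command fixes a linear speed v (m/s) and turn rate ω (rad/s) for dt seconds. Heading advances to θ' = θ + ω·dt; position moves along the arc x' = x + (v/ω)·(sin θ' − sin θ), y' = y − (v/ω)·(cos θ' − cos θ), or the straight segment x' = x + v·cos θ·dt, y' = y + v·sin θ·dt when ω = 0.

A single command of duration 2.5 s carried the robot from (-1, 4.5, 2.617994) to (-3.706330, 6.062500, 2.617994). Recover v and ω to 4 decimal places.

v = 1.2500, ω = 0.0000

Δθ = 2.617994 − 2.617994 = 0.000000
ω = Δθ/dt = 0.000000/2.5 = 0.0000
ω = 0 → v = (Δx·cos θ + Δy·sin θ)/dt = 1.2500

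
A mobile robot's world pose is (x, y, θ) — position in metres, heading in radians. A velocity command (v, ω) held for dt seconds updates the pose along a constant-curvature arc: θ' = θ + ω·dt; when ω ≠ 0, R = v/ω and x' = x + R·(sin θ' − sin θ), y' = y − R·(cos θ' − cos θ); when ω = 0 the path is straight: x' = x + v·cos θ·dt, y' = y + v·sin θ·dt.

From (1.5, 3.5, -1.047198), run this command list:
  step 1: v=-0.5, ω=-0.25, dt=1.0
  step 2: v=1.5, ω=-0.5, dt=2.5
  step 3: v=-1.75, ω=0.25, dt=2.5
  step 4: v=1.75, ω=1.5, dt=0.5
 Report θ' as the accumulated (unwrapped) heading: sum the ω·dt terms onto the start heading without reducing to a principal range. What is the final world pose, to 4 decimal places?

(2.7704, 3.1991, -1.1722)

step 1: θ'=-1.2972 (R=2.0000) → pose (1.3064, 3.9596, -1.2972)
step 2: θ'=-2.5472 (R=-3.0000) → pose (0.0980, 0.6635, -2.5472)
step 3: θ'=-1.9222 (R=-7.0000) → pose (2.7502, 4.0535, -1.9222)
step 4: θ'=-1.1722 (R=1.1667) → pose (2.7704, 3.1991, -1.1722)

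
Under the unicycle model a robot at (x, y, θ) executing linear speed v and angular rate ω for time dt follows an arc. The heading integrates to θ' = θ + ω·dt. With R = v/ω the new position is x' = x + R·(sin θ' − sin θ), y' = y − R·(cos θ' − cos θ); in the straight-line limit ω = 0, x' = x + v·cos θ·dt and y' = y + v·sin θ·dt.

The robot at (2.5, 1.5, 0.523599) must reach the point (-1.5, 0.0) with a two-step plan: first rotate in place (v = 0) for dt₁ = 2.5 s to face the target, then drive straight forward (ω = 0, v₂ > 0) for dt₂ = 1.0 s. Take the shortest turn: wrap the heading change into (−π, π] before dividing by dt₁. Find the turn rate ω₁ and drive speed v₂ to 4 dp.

ω₁ = 1.1907, v₂ = 4.2720

heading to target = atan2(0−1.5, -1.5−2.5) = -2.7828
Δθ = wrap(-2.7828 − 0.5236) = 2.9768; ω₁ = Δθ/dt₁ = 1.1907
distance = √((-1.5−2.5)² + (0−1.5)²) = 4.2720; v₂ = distance/dt₂ = 4.2720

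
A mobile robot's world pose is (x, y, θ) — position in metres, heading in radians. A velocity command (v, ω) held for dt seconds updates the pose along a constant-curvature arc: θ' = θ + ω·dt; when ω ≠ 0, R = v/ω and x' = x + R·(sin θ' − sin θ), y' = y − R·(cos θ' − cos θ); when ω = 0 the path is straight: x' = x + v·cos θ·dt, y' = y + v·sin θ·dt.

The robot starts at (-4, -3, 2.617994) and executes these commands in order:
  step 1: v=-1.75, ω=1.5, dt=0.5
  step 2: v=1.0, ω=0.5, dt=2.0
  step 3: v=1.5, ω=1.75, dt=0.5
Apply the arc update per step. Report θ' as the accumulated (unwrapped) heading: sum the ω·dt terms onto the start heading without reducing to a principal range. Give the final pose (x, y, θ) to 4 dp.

(-4.5209, -5.1234, 5.2430)

step 1: θ'=3.3680 (R=-1.1667) → pose (-3.1548, -3.1265, 3.3680)
step 2: θ'=4.3680 (R=2.0000) → pose (-4.5884, -4.4002, 4.3680)
step 3: θ'=5.2430 (R=0.8571) → pose (-4.5209, -5.1234, 5.2430)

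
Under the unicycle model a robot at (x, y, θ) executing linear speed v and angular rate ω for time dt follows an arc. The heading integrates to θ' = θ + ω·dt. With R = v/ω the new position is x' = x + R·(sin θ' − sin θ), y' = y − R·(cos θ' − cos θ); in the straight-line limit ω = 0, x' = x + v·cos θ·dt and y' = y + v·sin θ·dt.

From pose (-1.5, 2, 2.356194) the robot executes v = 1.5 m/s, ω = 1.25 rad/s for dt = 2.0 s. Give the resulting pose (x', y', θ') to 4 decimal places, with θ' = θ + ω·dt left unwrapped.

(-3.5361, 0.9795, 4.8562)

θ' = 2.3562 + 1.25·2.0 = 4.8562
R = v/ω = 1.5/1.25 = 1.2000
x' = -1.5 + 1.2000·(sin 4.8562 − sin 2.3562) = -3.5361
y' = 2 − 1.2000·(cos 4.8562 − cos 2.3562) = 0.9795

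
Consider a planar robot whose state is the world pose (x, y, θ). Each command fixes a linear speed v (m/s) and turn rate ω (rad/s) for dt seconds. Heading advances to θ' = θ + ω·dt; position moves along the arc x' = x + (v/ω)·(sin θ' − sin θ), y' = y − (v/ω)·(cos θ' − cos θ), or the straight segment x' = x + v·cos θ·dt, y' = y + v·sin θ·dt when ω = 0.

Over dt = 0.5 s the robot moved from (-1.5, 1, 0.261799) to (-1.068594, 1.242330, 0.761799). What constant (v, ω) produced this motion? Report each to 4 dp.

Δθ = 0.761799 − 0.261799 = 0.500000
ω = Δθ/dt = 0.500000/0.5 = 1.0000
R = Δx/(sin θ' − sin θ) = 1.0000
v = R·ω = 1.0000·1.0000 = 1.0000

v = 1.0000, ω = 1.0000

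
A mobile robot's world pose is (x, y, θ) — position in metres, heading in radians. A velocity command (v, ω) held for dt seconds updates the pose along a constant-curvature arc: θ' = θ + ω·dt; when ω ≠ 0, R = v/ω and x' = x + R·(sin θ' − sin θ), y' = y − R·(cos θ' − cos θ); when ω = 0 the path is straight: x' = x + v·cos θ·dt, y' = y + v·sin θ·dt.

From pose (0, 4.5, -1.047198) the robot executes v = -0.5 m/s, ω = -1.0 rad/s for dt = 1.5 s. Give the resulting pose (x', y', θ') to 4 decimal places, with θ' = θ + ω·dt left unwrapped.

(0.1530, 5.1642, -2.5472)

θ' = -1.0472 + -1.0·1.5 = -2.5472
R = v/ω = -0.5/-1.0 = 0.5000
x' = 0 + 0.5000·(sin -2.5472 − sin -1.0472) = 0.1530
y' = 4.5 − 0.5000·(cos -2.5472 − cos -1.0472) = 5.1642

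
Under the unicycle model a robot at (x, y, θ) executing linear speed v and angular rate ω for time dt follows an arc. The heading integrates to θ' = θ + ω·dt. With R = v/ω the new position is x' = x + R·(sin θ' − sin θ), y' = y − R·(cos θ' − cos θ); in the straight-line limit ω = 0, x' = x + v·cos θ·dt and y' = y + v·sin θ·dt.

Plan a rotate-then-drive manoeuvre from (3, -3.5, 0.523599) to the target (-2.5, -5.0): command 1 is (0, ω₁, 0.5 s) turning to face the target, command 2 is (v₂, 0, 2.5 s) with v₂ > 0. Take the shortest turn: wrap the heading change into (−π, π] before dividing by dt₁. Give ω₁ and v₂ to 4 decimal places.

ω₁ = 5.7685, v₂ = 2.2804

heading to target = atan2(-5−-3.5, -2.5−3) = -2.8753
Δθ = wrap(-2.8753 − 0.5236) = 2.8842; ω₁ = Δθ/dt₁ = 5.7685
distance = √((-2.5−3)² + (-5−-3.5)²) = 5.7009; v₂ = distance/dt₂ = 2.2804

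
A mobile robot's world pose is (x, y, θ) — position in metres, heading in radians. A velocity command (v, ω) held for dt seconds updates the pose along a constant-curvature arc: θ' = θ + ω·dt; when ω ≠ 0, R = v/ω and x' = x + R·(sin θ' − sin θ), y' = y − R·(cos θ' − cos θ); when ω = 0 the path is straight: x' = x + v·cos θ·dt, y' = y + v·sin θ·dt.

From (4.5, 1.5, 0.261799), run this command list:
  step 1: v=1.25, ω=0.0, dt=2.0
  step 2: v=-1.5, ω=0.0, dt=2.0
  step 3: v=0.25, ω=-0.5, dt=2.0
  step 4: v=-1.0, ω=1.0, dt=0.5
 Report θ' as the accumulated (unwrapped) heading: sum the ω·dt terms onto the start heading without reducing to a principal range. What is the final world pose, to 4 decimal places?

(4.0459, 1.4896, -0.2382)

step 1: θ'=0.2618 (straight) → pose (6.9148, 2.1470, 0.2618)
step 2: θ'=0.2618 (straight) → pose (4.0170, 1.3706, 0.2618)
step 3: θ'=-0.7382 (R=-0.5000) → pose (4.4829, 1.2575, -0.7382)
step 4: θ'=-0.2382 (R=-1.0000) → pose (4.0459, 1.4896, -0.2382)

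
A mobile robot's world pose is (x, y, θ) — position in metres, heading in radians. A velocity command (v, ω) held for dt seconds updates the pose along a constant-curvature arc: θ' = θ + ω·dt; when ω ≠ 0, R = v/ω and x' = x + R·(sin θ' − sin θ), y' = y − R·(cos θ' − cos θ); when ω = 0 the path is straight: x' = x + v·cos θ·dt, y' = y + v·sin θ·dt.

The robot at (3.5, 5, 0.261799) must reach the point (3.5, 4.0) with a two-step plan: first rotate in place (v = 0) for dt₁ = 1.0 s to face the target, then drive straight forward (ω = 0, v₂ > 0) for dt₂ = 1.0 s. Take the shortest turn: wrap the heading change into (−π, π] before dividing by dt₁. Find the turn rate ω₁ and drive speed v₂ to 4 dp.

ω₁ = -1.8326, v₂ = 1.0000

heading to target = atan2(4−5, 3.5−3.5) = -1.5708
Δθ = wrap(-1.5708 − 0.2618) = -1.8326; ω₁ = Δθ/dt₁ = -1.8326
distance = √((3.5−3.5)² + (4−5)²) = 1.0000; v₂ = distance/dt₂ = 1.0000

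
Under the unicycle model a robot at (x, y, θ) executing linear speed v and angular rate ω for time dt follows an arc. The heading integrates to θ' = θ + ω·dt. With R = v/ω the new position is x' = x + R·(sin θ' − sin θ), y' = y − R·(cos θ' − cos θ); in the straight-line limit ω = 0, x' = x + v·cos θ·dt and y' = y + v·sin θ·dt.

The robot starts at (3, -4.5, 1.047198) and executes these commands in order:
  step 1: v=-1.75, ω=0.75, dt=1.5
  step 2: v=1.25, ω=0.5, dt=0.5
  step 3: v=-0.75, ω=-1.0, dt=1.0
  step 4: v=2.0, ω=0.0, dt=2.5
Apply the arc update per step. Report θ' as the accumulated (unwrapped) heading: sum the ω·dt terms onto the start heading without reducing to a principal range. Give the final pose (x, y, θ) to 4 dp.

(3.6706, -2.2511, 1.4222)

step 1: θ'=2.1722 (R=-2.3333) → pose (3.0968, -6.9869, 2.1722)
step 2: θ'=2.4222 (R=2.5000) → pose (2.6828, -6.5208, 2.4222)
step 3: θ'=1.4222 (R=0.7500) → pose (2.9303, -7.1960, 1.4222)
step 4: θ'=1.4222 (straight) → pose (3.6706, -2.2511, 1.4222)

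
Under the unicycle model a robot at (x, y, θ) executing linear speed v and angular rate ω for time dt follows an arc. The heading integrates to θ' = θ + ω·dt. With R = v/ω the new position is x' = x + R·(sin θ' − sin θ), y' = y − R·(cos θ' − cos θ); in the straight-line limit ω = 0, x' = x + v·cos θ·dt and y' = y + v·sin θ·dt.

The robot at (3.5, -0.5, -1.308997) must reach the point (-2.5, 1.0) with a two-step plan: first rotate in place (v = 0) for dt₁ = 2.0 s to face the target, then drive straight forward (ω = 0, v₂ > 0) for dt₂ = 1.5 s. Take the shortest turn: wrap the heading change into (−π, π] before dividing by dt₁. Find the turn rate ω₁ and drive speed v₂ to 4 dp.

heading to target = atan2(1−-0.5, -2.5−3.5) = 2.8966
Δθ = wrap(2.8966 − -1.3090) = -2.0776; ω₁ = Δθ/dt₁ = -1.0388
distance = √((-2.5−3.5)² + (1−-0.5)²) = 6.1847; v₂ = distance/dt₂ = 4.1231

ω₁ = -1.0388, v₂ = 4.1231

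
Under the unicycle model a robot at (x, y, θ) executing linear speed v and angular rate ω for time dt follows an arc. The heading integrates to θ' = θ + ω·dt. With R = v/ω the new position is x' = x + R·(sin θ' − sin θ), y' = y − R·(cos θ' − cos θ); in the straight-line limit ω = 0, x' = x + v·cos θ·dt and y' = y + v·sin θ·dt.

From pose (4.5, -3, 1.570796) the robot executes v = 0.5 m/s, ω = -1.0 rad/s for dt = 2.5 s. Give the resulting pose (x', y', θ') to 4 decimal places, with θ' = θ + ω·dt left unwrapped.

θ' = 1.5708 + -1.0·2.5 = -0.9292
R = v/ω = 0.5/-1.0 = -0.5000
x' = 4.5 + -0.5000·(sin -0.9292 − sin 1.5708) = 5.4006
y' = -3 − -0.5000·(cos -0.9292 − cos 1.5708) = -2.7008

(5.4006, -2.7008, -0.9292)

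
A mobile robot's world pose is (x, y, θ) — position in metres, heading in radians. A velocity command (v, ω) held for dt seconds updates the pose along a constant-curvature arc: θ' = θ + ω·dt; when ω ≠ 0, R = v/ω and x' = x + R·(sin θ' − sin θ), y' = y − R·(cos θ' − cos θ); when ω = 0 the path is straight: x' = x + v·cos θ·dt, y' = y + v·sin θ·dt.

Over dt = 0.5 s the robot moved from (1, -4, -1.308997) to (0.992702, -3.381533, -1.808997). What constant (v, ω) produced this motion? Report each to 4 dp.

Δθ = -1.808997 − -1.308997 = -0.500000
ω = Δθ/dt = -0.500000/0.5 = -1.0000
R = −Δy/(cos θ' − cos θ) = 1.2500
v = R·ω = 1.2500·-1.0000 = -1.2500

v = -1.2500, ω = -1.0000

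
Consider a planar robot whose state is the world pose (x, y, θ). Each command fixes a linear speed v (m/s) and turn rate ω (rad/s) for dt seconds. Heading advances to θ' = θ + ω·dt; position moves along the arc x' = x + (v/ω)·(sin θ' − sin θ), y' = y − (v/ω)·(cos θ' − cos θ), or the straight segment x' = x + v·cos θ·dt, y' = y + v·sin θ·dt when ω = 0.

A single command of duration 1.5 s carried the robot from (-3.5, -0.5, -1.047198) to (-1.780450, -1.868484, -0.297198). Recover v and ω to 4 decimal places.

v = 1.5000, ω = 0.5000

Δθ = -0.297198 − -1.047198 = 0.750000
ω = Δθ/dt = 0.750000/1.5 = 0.5000
R = Δx/(sin θ' − sin θ) = 3.0000
v = R·ω = 3.0000·0.5000 = 1.5000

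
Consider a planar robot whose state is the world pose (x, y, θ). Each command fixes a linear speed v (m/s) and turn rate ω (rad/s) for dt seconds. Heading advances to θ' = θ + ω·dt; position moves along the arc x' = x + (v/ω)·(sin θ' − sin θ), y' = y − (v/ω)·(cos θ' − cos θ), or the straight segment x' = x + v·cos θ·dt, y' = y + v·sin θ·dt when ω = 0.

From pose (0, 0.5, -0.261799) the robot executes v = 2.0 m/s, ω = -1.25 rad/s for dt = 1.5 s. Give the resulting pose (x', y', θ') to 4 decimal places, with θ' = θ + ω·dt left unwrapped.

(0.9364, -1.9035, -2.1368)

θ' = -0.2618 + -1.25·1.5 = -2.1368
R = v/ω = 2.0/-1.25 = -1.6000
x' = 0 + -1.6000·(sin -2.1368 − sin -0.2618) = 0.9364
y' = 0.5 − -1.6000·(cos -2.1368 − cos -0.2618) = -1.9035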